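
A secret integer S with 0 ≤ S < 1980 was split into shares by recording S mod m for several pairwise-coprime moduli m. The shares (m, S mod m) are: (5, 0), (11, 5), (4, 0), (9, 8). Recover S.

1160

From S ≡ 0 (mod 5) write S = 0 + 5t. Substituting into S ≡ 5 (mod 11) gives 5t ≡ 5 (mod 11), and since 5⁻¹ ≡ 9 (mod 11), t ≡ 1. Hence S ≡ 0 + 5·1 = 5 (mod 55).
From S ≡ 5 (mod 55) write S = 5 + 55t. Substituting into S ≡ 0 (mod 4) gives 55t ≡ 3 (mod 4), and since 3⁻¹ ≡ 3 (mod 4), t ≡ 1. Hence S ≡ 5 + 55·1 = 60 (mod 220).
From S ≡ 60 (mod 220) write S = 60 + 220t. Substituting into S ≡ 8 (mod 9) gives 220t ≡ 2 (mod 9), and since 4⁻¹ ≡ 7 (mod 9), t ≡ 5. Hence S ≡ 60 + 220·5 = 1160 (mod 1980).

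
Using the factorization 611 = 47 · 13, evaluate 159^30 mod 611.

53

Mod 47: 159 ≡ 18; 18^30 ≡ 6 (mod 47).
Mod 13: 159 ≡ 3; by Fermat, exponent reduces to 30 mod 12 = 6; 3^6 ≡ 1 (mod 13).
Combine by CRT: x ≡ 6 (mod 47), x ≡ 1 (mod 13) ⇒ x ≡ 53 (mod 611).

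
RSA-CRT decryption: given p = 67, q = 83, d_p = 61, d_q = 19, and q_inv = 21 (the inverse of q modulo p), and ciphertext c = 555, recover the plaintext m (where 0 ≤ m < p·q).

1015

m₁ = c^(d_p) mod p: c ≡ 19 (mod 67), and 19^61 mod 67 = 10.
m₂ = c^(d_q) mod q: c ≡ 57 (mod 83), and 57^19 mod 83 = 19.
h = q_inv·(m₁ − m₂) mod p = 21·(10 − 19) mod 67 = 12.
m = m₂ + h·q = 19 + 12·83 = 1015.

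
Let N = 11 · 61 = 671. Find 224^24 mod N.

Mod 11: 224 ≡ 4; by Fermat, exponent reduces to 24 mod 10 = 4; 4^4 ≡ 3 (mod 11).
Mod 61: 224 ≡ 41; 41^24 ≡ 58 (mod 61).
Combine by CRT: x ≡ 3 (mod 11), x ≡ 58 (mod 61) ⇒ x ≡ 58 (mod 671).

58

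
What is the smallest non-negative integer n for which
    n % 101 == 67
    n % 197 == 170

From n ≡ 67 (mod 101) write n = 67 + 101t. Substituting into n ≡ 170 (mod 197) gives 101t ≡ 103 (mod 197), and since 101⁻¹ ≡ 158 (mod 197), t ≡ 120. Hence n ≡ 67 + 101·120 = 12187 (mod 19897).

12187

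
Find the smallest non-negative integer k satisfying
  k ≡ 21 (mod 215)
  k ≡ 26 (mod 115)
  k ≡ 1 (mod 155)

gcd(215, 115) = 5 and 5 | (26 − 21), so the pair is consistent; merging gives k ≡ 3246 (mod 4945), where 4945 = lcm(215, 115).
gcd(4945, 155) = 5 and 5 | (1 − 3246), so the pair is consistent; merging gives k ≡ 102146 (mod 153295), where 153295 = lcm(4945, 155).
The solution is unique modulo lcm(215, 115, 155) = 153295.

102146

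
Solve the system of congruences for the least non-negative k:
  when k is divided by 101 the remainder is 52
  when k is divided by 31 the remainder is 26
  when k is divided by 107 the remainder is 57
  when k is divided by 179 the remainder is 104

From k ≡ 52 (mod 101) write k = 52 + 101t. Substituting into k ≡ 26 (mod 31) gives 101t ≡ 5 (mod 31), and since 8⁻¹ ≡ 4 (mod 31), t ≡ 20. Hence k ≡ 52 + 101·20 = 2072 (mod 3131).
From k ≡ 2072 (mod 3131) write k = 2072 + 3131t. Substituting into k ≡ 57 (mod 107) gives 3131t ≡ 18 (mod 107), and since 28⁻¹ ≡ 65 (mod 107), t ≡ 100. Hence k ≡ 2072 + 3131·100 = 315172 (mod 335017).
From k ≡ 315172 (mod 335017) write k = 315172 + 335017t. Substituting into k ≡ 104 (mod 179) gives 335017t ≡ 151 (mod 179), and since 108⁻¹ ≡ 121 (mod 179), t ≡ 13. Hence k ≡ 315172 + 335017·13 = 4670393 (mod 59968043).

4670393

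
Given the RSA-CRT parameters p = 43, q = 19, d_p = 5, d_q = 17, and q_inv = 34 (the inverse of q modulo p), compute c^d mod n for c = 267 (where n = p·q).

m₁ = c^(d_p) mod p: c ≡ 9 (mod 43), and 9^5 mod 43 = 10.
m₂ = c^(d_q) mod q: c ≡ 1 (mod 19), and 1^17 mod 19 = 1.
h = q_inv·(m₁ − m₂) mod p = 34·(10 − 1) mod 43 = 5.
m = m₂ + h·q = 1 + 5·19 = 96.

96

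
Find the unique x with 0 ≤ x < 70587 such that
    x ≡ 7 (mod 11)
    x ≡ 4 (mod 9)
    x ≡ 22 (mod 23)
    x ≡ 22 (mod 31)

64192

The moduli are pairwise coprime; N = 11·9·23·31 = 70587.
N/11 = 6417; 6417 ≡ 4 (mod 11); 4·3 ≡ 1, so inverse 3.
N/9 = 7843; 7843 ≡ 4 (mod 9); 4·7 ≡ 1, so inverse 7.
N/23 = 3069; 3069 ≡ 10 (mod 23); 10·7 ≡ 1, so inverse 7.
N/31 = 2277; 2277 ≡ 14 (mod 31); 14·20 ≡ 1, so inverse 20.
x ≡ 7·6417·3 + 4·7843·7 + 22·3069·7 + 22·2277·20 = 1828867.
1828867 mod 70587 = 64192.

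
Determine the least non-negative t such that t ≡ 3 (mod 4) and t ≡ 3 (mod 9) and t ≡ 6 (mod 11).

From t ≡ 3 (mod 4) write t = 3 + 4s. Substituting into t ≡ 3 (mod 9) gives 4s ≡ 0 (mod 9), and since 4⁻¹ ≡ 7 (mod 9), s ≡ 0. Hence t ≡ 3 + 4·0 = 3 (mod 36).
From t ≡ 3 (mod 36) write t = 3 + 36s. Substituting into t ≡ 6 (mod 11) gives 36s ≡ 3 (mod 11), and since 3⁻¹ ≡ 4 (mod 11), s ≡ 1. Hence t ≡ 3 + 36·1 = 39 (mod 396).

39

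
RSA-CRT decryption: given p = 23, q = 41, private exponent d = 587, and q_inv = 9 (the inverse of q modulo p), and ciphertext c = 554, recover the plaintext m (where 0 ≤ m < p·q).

d_p = d mod (p−1) = 587 mod 22 = 15; d_q = d mod (q−1) = 27.
m₁ = c^(d_p) mod p: c ≡ 2 (mod 23), and 2^15 mod 23 = 16.
m₂ = c^(d_q) mod q: c ≡ 21 (mod 41), and 21^27 mod 41 = 33.
h = q_inv·(m₁ − m₂) mod p = 9·(16 − 33) mod 23 = 8.
m = m₂ + h·q = 33 + 8·41 = 361.

361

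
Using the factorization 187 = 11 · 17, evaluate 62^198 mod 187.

42

Mod 11: 62 ≡ 7; by Fermat, exponent reduces to 198 mod 10 = 8; 7^8 ≡ 9 (mod 11).
Mod 17: 62 ≡ 11; by Fermat, exponent reduces to 198 mod 16 = 6; 11^6 ≡ 8 (mod 17).
Combine by CRT: x ≡ 9 (mod 11), x ≡ 8 (mod 17) ⇒ x ≡ 42 (mod 187).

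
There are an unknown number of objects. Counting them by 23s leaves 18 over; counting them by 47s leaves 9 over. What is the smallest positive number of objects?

Combine the congruences pairwise.
From N ≡ 18 (mod 23) write N = 18 + 23t. Substituting into N ≡ 9 (mod 47) gives 23t ≡ 38 (mod 47), and since 23⁻¹ ≡ 45 (mod 47), t ≡ 18. Hence N ≡ 18 + 23·18 = 432 (mod 1081).

432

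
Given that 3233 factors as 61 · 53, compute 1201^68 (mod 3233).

2272

Mod 61: 1201 ≡ 42; by Fermat, exponent reduces to 68 mod 60 = 8; 42^8 ≡ 15 (mod 61).
Mod 53: 1201 ≡ 35; by Fermat, exponent reduces to 68 mod 52 = 16; 35^16 ≡ 46 (mod 53).
Combine by CRT: x ≡ 15 (mod 61), x ≡ 46 (mod 53) ⇒ x ≡ 2272 (mod 3233).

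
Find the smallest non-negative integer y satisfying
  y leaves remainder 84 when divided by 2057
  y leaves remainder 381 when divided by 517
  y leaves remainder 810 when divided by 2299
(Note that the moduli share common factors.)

814656

gcd(2057, 517) = 11 and 11 | (381 − 84), so the pair is consistent; merging gives y ≡ 41224 (mod 96679), where 96679 = lcm(2057, 517).
gcd(96679, 2299) = 121 and 121 | (810 − 41224), so the pair is consistent; merging gives y ≡ 814656 (mod 1836901), where 1836901 = lcm(96679, 2299).
The solution is unique modulo lcm(2057, 517, 2299) = 1836901.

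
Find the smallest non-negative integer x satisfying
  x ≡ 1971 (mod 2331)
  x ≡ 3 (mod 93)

gcd(2331, 93) = 3 and 3 | (3 − 1971), so the pair is consistent; merging gives x ≡ 32274 (mod 72261), where 72261 = lcm(2331, 93).
The solution is unique modulo lcm(2331, 93) = 72261.

32274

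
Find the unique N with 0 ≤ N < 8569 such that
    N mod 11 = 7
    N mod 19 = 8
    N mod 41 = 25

3428

From N ≡ 7 (mod 11) write N = 7 + 11t. Substituting into N ≡ 8 (mod 19) gives 11t ≡ 1 (mod 19), and since 11⁻¹ ≡ 7 (mod 19), t ≡ 7. Hence N ≡ 7 + 11·7 = 84 (mod 209).
From N ≡ 84 (mod 209) write N = 84 + 209t. Substituting into N ≡ 25 (mod 41) gives 209t ≡ 23 (mod 41), and since 4⁻¹ ≡ 31 (mod 41), t ≡ 16. Hence N ≡ 84 + 209·16 = 3428 (mod 8569).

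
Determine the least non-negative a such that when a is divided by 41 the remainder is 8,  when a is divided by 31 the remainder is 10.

Combine the congruences pairwise.
From a ≡ 8 (mod 41) write a = 8 + 41t. Substituting into a ≡ 10 (mod 31) gives 41t ≡ 2 (mod 31), and since 10⁻¹ ≡ 28 (mod 31), t ≡ 25. Hence a ≡ 8 + 41·25 = 1033 (mod 1271).

1033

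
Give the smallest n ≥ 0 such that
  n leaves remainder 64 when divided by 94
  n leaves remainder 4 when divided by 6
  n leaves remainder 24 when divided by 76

Combine the congruences pairwise.
gcd(94, 6) = 2 and 2 | (4 − 64), so the pair is consistent; merging gives n ≡ 64 (mod 282), where 282 = lcm(94, 6).
gcd(282, 76) = 2 and 2 | (24 − 64), so the pair is consistent; merging gives n ≡ 7396 (mod 10716), where 10716 = lcm(282, 76).
The solution is unique modulo lcm(94, 6, 76) = 10716.

7396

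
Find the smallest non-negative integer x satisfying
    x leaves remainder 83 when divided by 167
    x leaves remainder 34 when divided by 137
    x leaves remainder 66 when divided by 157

From x ≡ 83 (mod 167) write x = 83 + 167t. Substituting into x ≡ 34 (mod 137) gives 167t ≡ 88 (mod 137), and since 30⁻¹ ≡ 32 (mod 137), t ≡ 76. Hence x ≡ 83 + 167·76 = 12775 (mod 22879).
From x ≡ 12775 (mod 22879) write x = 12775 + 22879t. Substituting into x ≡ 66 (mod 157) gives 22879t ≡ 8 (mod 157), and since 114⁻¹ ≡ 73 (mod 157), t ≡ 113. Hence x ≡ 12775 + 22879·113 = 2598102 (mod 3592003).

2598102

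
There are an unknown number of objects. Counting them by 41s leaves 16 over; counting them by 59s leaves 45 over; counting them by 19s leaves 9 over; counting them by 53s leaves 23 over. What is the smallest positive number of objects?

From N ≡ 16 (mod 41) write N = 16 + 41t. Substituting into N ≡ 45 (mod 59) gives 41t ≡ 29 (mod 59), and since 41⁻¹ ≡ 36 (mod 59), t ≡ 41. Hence N ≡ 16 + 41·41 = 1697 (mod 2419).
From N ≡ 1697 (mod 2419) write N = 1697 + 2419t. Substituting into N ≡ 9 (mod 19) gives 2419t ≡ 3 (mod 19), and since 6⁻¹ ≡ 16 (mod 19), t ≡ 10. Hence N ≡ 1697 + 2419·10 = 25887 (mod 45961).
From N ≡ 25887 (mod 45961) write N = 25887 + 45961t. Substituting into N ≡ 23 (mod 53) gives 45961t ≡ 0 (mod 53), and since 10⁻¹ ≡ 16 (mod 53), t ≡ 0. Hence N ≡ 25887 + 45961·0 = 25887 (mod 2435933).

25887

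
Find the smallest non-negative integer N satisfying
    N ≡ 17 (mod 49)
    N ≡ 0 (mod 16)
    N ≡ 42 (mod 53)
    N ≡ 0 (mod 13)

312000

From N ≡ 17 (mod 49) write N = 17 + 49t. Substituting into N ≡ 0 (mod 16) gives 49t ≡ 15 (mod 16), and since 1⁻¹ ≡ 1 (mod 16), t ≡ 15. Hence N ≡ 17 + 49·15 = 752 (mod 784).
From N ≡ 752 (mod 784) write N = 752 + 784t. Substituting into N ≡ 42 (mod 53) gives 784t ≡ 32 (mod 53), and since 42⁻¹ ≡ 24 (mod 53), t ≡ 26. Hence N ≡ 752 + 784·26 = 21136 (mod 41552).
From N ≡ 21136 (mod 41552) write N = 21136 + 41552t. Substituting into N ≡ 0 (mod 13) gives 41552t ≡ 2 (mod 13), and since 4⁻¹ ≡ 10 (mod 13), t ≡ 7. Hence N ≡ 21136 + 41552·7 = 312000 (mod 540176).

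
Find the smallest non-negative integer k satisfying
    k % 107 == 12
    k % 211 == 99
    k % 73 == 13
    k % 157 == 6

Combine the congruences pairwise.
From k ≡ 12 (mod 107) write k = 12 + 107t. Substituting into k ≡ 99 (mod 211) gives 107t ≡ 87 (mod 211), and since 107⁻¹ ≡ 71 (mod 211), t ≡ 58. Hence k ≡ 12 + 107·58 = 6218 (mod 22577).
From k ≡ 6218 (mod 22577) write k = 6218 + 22577t. Substituting into k ≡ 13 (mod 73) gives 22577t ≡ 0 (mod 73), and since 20⁻¹ ≡ 11 (mod 73), t ≡ 0. Hence k ≡ 6218 + 22577·0 = 6218 (mod 1648121).
From k ≡ 6218 (mod 1648121) write k = 6218 + 1648121t. Substituting into k ≡ 6 (mod 157) gives 1648121t ≡ 68 (mod 157), and since 92⁻¹ ≡ 128 (mod 157), t ≡ 69. Hence k ≡ 6218 + 1648121·69 = 113726567 (mod 258754997).

113726567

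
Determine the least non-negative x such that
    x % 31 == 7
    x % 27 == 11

Combine the congruences pairwise.
From x ≡ 7 (mod 31) write x = 7 + 31t. Substituting into x ≡ 11 (mod 27) gives 31t ≡ 4 (mod 27), and since 4⁻¹ ≡ 7 (mod 27), t ≡ 1. Hence x ≡ 7 + 31·1 = 38 (mod 837).

38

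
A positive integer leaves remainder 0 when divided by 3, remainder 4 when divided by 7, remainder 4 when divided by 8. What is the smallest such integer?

60

From m ≡ 0 (mod 3) write m = 0 + 3t. Substituting into m ≡ 4 (mod 7) gives 3t ≡ 4 (mod 7), and since 3⁻¹ ≡ 5 (mod 7), t ≡ 6. Hence m ≡ 0 + 3·6 = 18 (mod 21).
From m ≡ 18 (mod 21) write m = 18 + 21t. Substituting into m ≡ 4 (mod 8) gives 21t ≡ 2 (mod 8), and since 5⁻¹ ≡ 5 (mod 8), t ≡ 2. Hence m ≡ 18 + 21·2 = 60 (mod 168).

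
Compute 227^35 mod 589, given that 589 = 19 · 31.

56

Mod 19: 227 ≡ 18; by Fermat, exponent reduces to 35 mod 18 = 17; 18^17 ≡ 18 (mod 19).
Mod 31: 227 ≡ 10; by Fermat, exponent reduces to 35 mod 30 = 5; 10^5 ≡ 25 (mod 31).
Combine by CRT: x ≡ 18 (mod 19), x ≡ 25 (mod 31) ⇒ x ≡ 56 (mod 589).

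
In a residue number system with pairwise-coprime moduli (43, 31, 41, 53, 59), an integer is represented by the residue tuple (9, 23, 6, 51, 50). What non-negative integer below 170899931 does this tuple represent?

From x ≡ 9 (mod 43) write x = 9 + 43t. Substituting into x ≡ 23 (mod 31) gives 43t ≡ 14 (mod 31), and since 12⁻¹ ≡ 13 (mod 31), t ≡ 27. Hence x ≡ 9 + 43·27 = 1170 (mod 1333).
From x ≡ 1170 (mod 1333) write x = 1170 + 1333t. Substituting into x ≡ 6 (mod 41) gives 1333t ≡ 25 (mod 41), and since 21⁻¹ ≡ 2 (mod 41), t ≡ 9. Hence x ≡ 1170 + 1333·9 = 13167 (mod 54653).
From x ≡ 13167 (mod 54653) write x = 13167 + 54653t. Substituting into x ≡ 51 (mod 53) gives 54653t ≡ 28 (mod 53), and since 10⁻¹ ≡ 16 (mod 53), t ≡ 24. Hence x ≡ 13167 + 54653·24 = 1324839 (mod 2896609).
From x ≡ 1324839 (mod 2896609) write x = 1324839 + 2896609t. Substituting into x ≡ 50 (mod 59) gives 2896609t ≡ 56 (mod 59), and since 4⁻¹ ≡ 15 (mod 59), t ≡ 14. Hence x ≡ 1324839 + 2896609·14 = 41877365 (mod 170899931).

41877365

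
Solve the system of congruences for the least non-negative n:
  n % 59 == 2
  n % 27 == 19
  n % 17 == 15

The moduli are pairwise coprime; M = 59·27·17 = 27081.
M/59 = 459; 459 ≡ 46 (mod 59); 46·9 ≡ 1, so inverse 9.
M/27 = 1003; 1003 ≡ 4 (mod 27); 4·7 ≡ 1, so inverse 7.
M/17 = 1593; 1593 ≡ 12 (mod 17); 12·10 ≡ 1, so inverse 10.
n ≡ 2·459·9 + 19·1003·7 + 15·1593·10 = 380611.
380611 mod 27081 = 1477.

1477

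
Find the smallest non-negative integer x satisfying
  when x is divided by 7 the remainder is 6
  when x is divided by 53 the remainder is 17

From x ≡ 6 (mod 7) write x = 6 + 7t. Substituting into x ≡ 17 (mod 53) gives 7t ≡ 11 (mod 53), and since 7⁻¹ ≡ 38 (mod 53), t ≡ 47. Hence x ≡ 6 + 7·47 = 335 (mod 371).

335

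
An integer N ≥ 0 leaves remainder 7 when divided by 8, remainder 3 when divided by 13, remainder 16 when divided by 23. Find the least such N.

1511

The moduli are pairwise coprime; M = 8·13·23 = 2392.
M/8 = 299; 299 ≡ 3 (mod 8); 3·3 ≡ 1, so inverse 3.
M/13 = 184; 184 ≡ 2 (mod 13); 2·7 ≡ 1, so inverse 7.
M/23 = 104; 104 ≡ 12 (mod 23); 12·2 ≡ 1, so inverse 2.
N ≡ 7·299·3 + 3·184·7 + 16·104·2 = 13471.
13471 mod 2392 = 1511.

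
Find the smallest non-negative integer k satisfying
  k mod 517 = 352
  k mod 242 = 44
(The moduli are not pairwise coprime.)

10692

Combine the congruences pairwise.
gcd(517, 242) = 11 and 11 | (44 − 352), so the pair is consistent; merging gives k ≡ 10692 (mod 11374), where 11374 = lcm(517, 242).
The solution is unique modulo lcm(517, 242) = 11374.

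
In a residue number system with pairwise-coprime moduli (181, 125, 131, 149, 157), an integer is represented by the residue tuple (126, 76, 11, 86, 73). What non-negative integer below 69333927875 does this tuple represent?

The moduli are pairwise coprime; N = 181·125·131·149·157 = 69333927875.
N/181 = 383060375; 383060375 ≡ 120 (mod 181); 120·89 ≡ 1, so inverse 89.
N/125 = 554671423; 554671423 ≡ 48 (mod 125); 48·112 ≡ 1, so inverse 112.
N/131 = 529266625; 529266625 ≡ 32 (mod 131); 32·86 ≡ 1, so inverse 86.
N/149 = 465328375; 465328375 ≡ 34 (mod 149); 34·57 ≡ 1, so inverse 57.
N/157 = 441617375; 441617375 ≡ 82 (mod 157); 82·90 ≡ 1, so inverse 90.
x ≡ 126·383060375·89 + 76·554671423·112 + 11·529266625·86 + 86·465328375·57 + 73·441617375·90 = 14700154273076.
14700154273076 mod 69333927875 = 1361563576.

1361563576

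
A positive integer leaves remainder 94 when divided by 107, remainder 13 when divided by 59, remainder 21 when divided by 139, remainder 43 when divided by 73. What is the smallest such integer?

The moduli are pairwise coprime; N = 107·59·139·73 = 64058011.
N/107 = 598673; 598673 ≡ 8 (mod 107); 8·67 ≡ 1, so inverse 67.
N/59 = 1085729; 1085729 ≡ 11 (mod 59); 11·43 ≡ 1, so inverse 43.
N/139 = 460849; 460849 ≡ 64 (mod 139); 64·63 ≡ 1, so inverse 63.
N/73 = 877507; 877507 ≡ 47 (mod 73); 47·14 ≡ 1, so inverse 14.
x ≡ 94·598673·67 + 13·1085729·43 + 21·460849·63 + 43·877507·14 = 5515327506.
5515327506 mod 64058011 = 6338560.

6338560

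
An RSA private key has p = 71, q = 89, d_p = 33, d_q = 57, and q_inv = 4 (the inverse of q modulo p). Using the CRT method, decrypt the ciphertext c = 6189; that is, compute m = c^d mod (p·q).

1527

m₁ = c^(d_p) mod p: c ≡ 12 (mod 71), and 12^33 mod 71 = 36.
m₂ = c^(d_q) mod q: c ≡ 48 (mod 89), and 48^57 mod 89 = 14.
h = q_inv·(m₁ − m₂) mod p = 4·(36 − 14) mod 71 = 17.
m = m₂ + h·q = 14 + 17·89 = 1527.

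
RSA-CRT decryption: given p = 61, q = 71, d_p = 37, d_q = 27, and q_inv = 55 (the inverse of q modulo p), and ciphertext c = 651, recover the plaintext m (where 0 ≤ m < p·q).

1247

m₁ = c^(d_p) mod p: c ≡ 41 (mod 61), and 41^37 mod 61 = 27.
m₂ = c^(d_q) mod q: c ≡ 12 (mod 71), and 12^27 mod 71 = 40.
h = q_inv·(m₁ − m₂) mod p = 55·(27 − 40) mod 61 = 17.
m = m₂ + h·q = 40 + 17·71 = 1247.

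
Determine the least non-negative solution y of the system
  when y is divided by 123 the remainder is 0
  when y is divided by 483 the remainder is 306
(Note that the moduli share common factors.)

Combine the congruences pairwise.
gcd(123, 483) = 3 and 3 | (306 − 0), so the pair is consistent; merging gives y ≡ 16728 (mod 19803), where 19803 = lcm(123, 483).
The solution is unique modulo lcm(123, 483) = 19803.

16728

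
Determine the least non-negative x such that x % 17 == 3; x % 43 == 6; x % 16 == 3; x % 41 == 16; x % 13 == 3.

2570675

The moduli are pairwise coprime; N = 17·43·16·41·13 = 6233968.
N/17 = 366704; 366704 ≡ 14 (mod 17); 14·11 ≡ 1, so inverse 11.
N/43 = 144976; 144976 ≡ 23 (mod 43); 23·15 ≡ 1, so inverse 15.
N/16 = 389623; 389623 ≡ 7 (mod 16); 7·7 ≡ 1, so inverse 7.
N/41 = 152048; 152048 ≡ 20 (mod 41); 20·39 ≡ 1, so inverse 39.
N/13 = 479536; 479536 ≡ 5 (mod 13); 5·8 ≡ 1, so inverse 8.
x ≡ 3·366704·11 + 6·144976·15 + 3·389623·7 + 16·152048·39 + 3·479536·8 = 139717971.
139717971 mod 6233968 = 2570675.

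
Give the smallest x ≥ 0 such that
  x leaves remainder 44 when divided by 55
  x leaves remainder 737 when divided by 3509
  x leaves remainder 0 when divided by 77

46354

gcd(55, 3509) = 11 and 11 | (737 − 44), so the pair is consistent; merging gives x ≡ 11264 (mod 17545), where 17545 = lcm(55, 3509).
gcd(17545, 77) = 11 and 11 | (0 − 11264), so the pair is consistent; merging gives x ≡ 46354 (mod 122815), where 122815 = lcm(17545, 77).
The solution is unique modulo lcm(55, 3509, 77) = 122815.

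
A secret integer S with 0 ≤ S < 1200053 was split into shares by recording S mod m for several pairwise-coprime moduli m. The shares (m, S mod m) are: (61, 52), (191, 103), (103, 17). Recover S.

Combine the congruences pairwise.
From S ≡ 52 (mod 61) write S = 52 + 61t. Substituting into S ≡ 103 (mod 191) gives 61t ≡ 51 (mod 191), and since 61⁻¹ ≡ 119 (mod 191), t ≡ 148. Hence S ≡ 52 + 61·148 = 9080 (mod 11651).
From S ≡ 9080 (mod 11651) write S = 9080 + 11651t. Substituting into S ≡ 17 (mod 103) gives 11651t ≡ 1 (mod 103), and since 12⁻¹ ≡ 43 (mod 103), t ≡ 43. Hence S ≡ 9080 + 11651·43 = 510073 (mod 1200053).

510073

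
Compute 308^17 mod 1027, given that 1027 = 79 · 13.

Mod 79: 308 ≡ 71; 71^17 ≡ 12 (mod 79).
Mod 13: 308 ≡ 9; by Fermat, exponent reduces to 17 mod 12 = 5; 9^5 ≡ 3 (mod 13).
Combine by CRT: x ≡ 12 (mod 79), x ≡ 3 (mod 13) ⇒ x ≡ 328 (mod 1027).

328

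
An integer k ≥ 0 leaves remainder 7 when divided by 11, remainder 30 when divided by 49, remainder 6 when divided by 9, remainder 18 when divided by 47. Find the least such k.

The moduli are pairwise coprime; N = 11·49·9·47 = 227997.
N/11 = 20727; 20727 ≡ 3 (mod 11); 3·4 ≡ 1, so inverse 4.
N/49 = 4653; 4653 ≡ 47 (mod 49); 47·24 ≡ 1, so inverse 24.
N/9 = 25333; 25333 ≡ 7 (mod 9); 7·4 ≡ 1, so inverse 4.
N/47 = 4851; 4851 ≡ 10 (mod 47); 10·33 ≡ 1, so inverse 33.
k ≡ 7·20727·4 + 30·4653·24 + 6·25333·4 + 18·4851·33 = 7420002.
7420002 mod 227997 = 124098.

124098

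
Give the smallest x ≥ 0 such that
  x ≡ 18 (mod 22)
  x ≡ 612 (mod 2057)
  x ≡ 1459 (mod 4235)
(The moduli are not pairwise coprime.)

115804

gcd(22, 2057) = 11 and 11 | (612 − 18), so the pair is consistent; merging gives x ≡ 612 (mod 4114), where 4114 = lcm(22, 2057).
gcd(4114, 4235) = 121 and 121 | (1459 − 612), so the pair is consistent; merging gives x ≡ 115804 (mod 143990), where 143990 = lcm(4114, 4235).
The solution is unique modulo lcm(22, 2057, 4235) = 143990.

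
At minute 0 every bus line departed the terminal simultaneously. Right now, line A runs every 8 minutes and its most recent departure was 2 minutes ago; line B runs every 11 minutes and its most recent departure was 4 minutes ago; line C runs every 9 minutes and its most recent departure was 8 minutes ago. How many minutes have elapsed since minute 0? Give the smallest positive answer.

The moduli are pairwise coprime; N = 8·11·9 = 792.
N/8 = 99; 99 ≡ 3 (mod 8); 3·3 ≡ 1, so inverse 3.
N/11 = 72; 72 ≡ 6 (mod 11); 6·2 ≡ 1, so inverse 2.
N/9 = 88; 88 ≡ 7 (mod 9); 7·4 ≡ 1, so inverse 4.
t ≡ 2·99·3 + 4·72·2 + 8·88·4 = 3986.
3986 mod 792 = 26.

26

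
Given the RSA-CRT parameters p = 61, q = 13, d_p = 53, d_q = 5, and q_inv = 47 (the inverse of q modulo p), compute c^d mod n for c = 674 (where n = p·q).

332

m₁ = c^(d_p) mod p: c ≡ 3 (mod 61), and 3^53 mod 61 = 27.
m₂ = c^(d_q) mod q: c ≡ 11 (mod 13), and 11^5 mod 13 = 7.
h = q_inv·(m₁ − m₂) mod p = 47·(27 − 7) mod 61 = 25.
m = m₂ + h·q = 7 + 25·13 = 332.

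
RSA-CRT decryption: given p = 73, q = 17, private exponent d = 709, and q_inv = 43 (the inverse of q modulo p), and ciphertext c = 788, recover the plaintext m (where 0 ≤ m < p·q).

d_p = d mod (p−1) = 709 mod 72 = 61; d_q = d mod (q−1) = 5.
m₁ = c^(d_p) mod p: c ≡ 58 (mod 73), and 58^61 mod 73 = 47.
m₂ = c^(d_q) mod q: c ≡ 6 (mod 17), and 6^5 mod 17 = 7.
h = q_inv·(m₁ − m₂) mod p = 43·(47 − 7) mod 73 = 41.
m = m₂ + h·q = 7 + 41·17 = 704.

704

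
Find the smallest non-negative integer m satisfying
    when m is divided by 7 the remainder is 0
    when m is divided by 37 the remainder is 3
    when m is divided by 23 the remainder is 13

Combine the congruences pairwise.
From m ≡ 0 (mod 7) write m = 0 + 7t. Substituting into m ≡ 3 (mod 37) gives 7t ≡ 3 (mod 37), and since 7⁻¹ ≡ 16 (mod 37), t ≡ 11. Hence m ≡ 0 + 7·11 = 77 (mod 259).
From m ≡ 77 (mod 259) write m = 77 + 259t. Substituting into m ≡ 13 (mod 23) gives 259t ≡ 5 (mod 23), and since 6⁻¹ ≡ 4 (mod 23), t ≡ 20. Hence m ≡ 77 + 259·20 = 5257 (mod 5957).

5257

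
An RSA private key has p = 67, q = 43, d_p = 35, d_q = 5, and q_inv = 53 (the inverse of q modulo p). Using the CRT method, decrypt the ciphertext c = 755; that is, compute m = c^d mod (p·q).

1217

m₁ = c^(d_p) mod p: c ≡ 18 (mod 67), and 18^35 mod 67 = 11.
m₂ = c^(d_q) mod q: c ≡ 24 (mod 43), and 24^5 mod 43 = 13.
h = q_inv·(m₁ − m₂) mod p = 53·(11 − 13) mod 67 = 28.
m = m₂ + h·q = 13 + 28·43 = 1217.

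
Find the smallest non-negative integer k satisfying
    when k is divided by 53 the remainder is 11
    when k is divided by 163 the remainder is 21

3933

From k ≡ 11 (mod 53) write k = 11 + 53t. Substituting into k ≡ 21 (mod 163) gives 53t ≡ 10 (mod 163), and since 53⁻¹ ≡ 40 (mod 163), t ≡ 74. Hence k ≡ 11 + 53·74 = 3933 (mod 8639).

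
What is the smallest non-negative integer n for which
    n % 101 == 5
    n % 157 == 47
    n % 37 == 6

The moduli are pairwise coprime; M = 101·157·37 = 586709.
M/101 = 5809; 5809 ≡ 52 (mod 101); 52·68 ≡ 1, so inverse 68.
M/157 = 3737; 3737 ≡ 126 (mod 157); 126·81 ≡ 1, so inverse 81.
M/37 = 15857; 15857 ≡ 21 (mod 37); 21·30 ≡ 1, so inverse 30.
n ≡ 5·5809·68 + 47·3737·81 + 6·15857·30 = 19056079.
19056079 mod 586709 = 281391.

281391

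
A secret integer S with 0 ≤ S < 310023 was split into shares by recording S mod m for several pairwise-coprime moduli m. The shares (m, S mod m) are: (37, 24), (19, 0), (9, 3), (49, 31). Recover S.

From S ≡ 24 (mod 37) write S = 24 + 37t. Substituting into S ≡ 0 (mod 19) gives 37t ≡ 14 (mod 19), and since 18⁻¹ ≡ 18 (mod 19), t ≡ 5. Hence S ≡ 24 + 37·5 = 209 (mod 703).
From S ≡ 209 (mod 703) write S = 209 + 703t. Substituting into S ≡ 3 (mod 9) gives 703t ≡ 1 (mod 9), and since 1⁻¹ ≡ 1 (mod 9), t ≡ 1. Hence S ≡ 209 + 703·1 = 912 (mod 6327).
From S ≡ 912 (mod 6327) write S = 912 + 6327t. Substituting into S ≡ 31 (mod 49) gives 6327t ≡ 1 (mod 49), and since 6⁻¹ ≡ 41 (mod 49), t ≡ 41. Hence S ≡ 912 + 6327·41 = 260319 (mod 310023).

260319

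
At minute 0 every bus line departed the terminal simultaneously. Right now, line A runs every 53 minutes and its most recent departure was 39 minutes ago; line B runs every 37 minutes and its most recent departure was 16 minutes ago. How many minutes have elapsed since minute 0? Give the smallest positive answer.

1311

From t ≡ 39 (mod 53) write t = 39 + 53s. Substituting into t ≡ 16 (mod 37) gives 53s ≡ 14 (mod 37), and since 16⁻¹ ≡ 7 (mod 37), s ≡ 24. Hence t ≡ 39 + 53·24 = 1311 (mod 1961).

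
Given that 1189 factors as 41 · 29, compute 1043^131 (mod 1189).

1043

Mod 41: 1043 ≡ 18; by Fermat, exponent reduces to 131 mod 40 = 11; 18^11 ≡ 18 (mod 41).
Mod 29: 1043 ≡ 28; by Fermat, exponent reduces to 131 mod 28 = 19; 28^19 ≡ 28 (mod 29).
Combine by CRT: x ≡ 18 (mod 41), x ≡ 28 (mod 29) ⇒ x ≡ 1043 (mod 1189).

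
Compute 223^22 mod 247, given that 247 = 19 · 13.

Mod 19: 223 ≡ 14; by Fermat, exponent reduces to 22 mod 18 = 4; 14^4 ≡ 17 (mod 19).
Mod 13: 223 ≡ 2; by Fermat, exponent reduces to 22 mod 12 = 10; 2^10 ≡ 10 (mod 13).
Combine by CRT: x ≡ 17 (mod 19), x ≡ 10 (mod 13) ⇒ x ≡ 36 (mod 247).

36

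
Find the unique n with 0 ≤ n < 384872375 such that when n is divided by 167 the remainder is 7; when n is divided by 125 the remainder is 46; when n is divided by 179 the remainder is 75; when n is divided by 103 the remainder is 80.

161341546

From n ≡ 7 (mod 167) write n = 7 + 167t. Substituting into n ≡ 46 (mod 125) gives 167t ≡ 39 (mod 125), and since 42⁻¹ ≡ 3 (mod 125), t ≡ 117. Hence n ≡ 7 + 167·117 = 19546 (mod 20875).
From n ≡ 19546 (mod 20875) write n = 19546 + 20875t. Substituting into n ≡ 75 (mod 179) gives 20875t ≡ 40 (mod 179), and since 111⁻¹ ≡ 50 (mod 179), t ≡ 31. Hence n ≡ 19546 + 20875·31 = 666671 (mod 3736625).
From n ≡ 666671 (mod 3736625) write n = 666671 + 3736625t. Substituting into n ≡ 80 (mod 103) gives 3736625t ≡ 25 (mod 103), and since 94⁻¹ ≡ 80 (mod 103), t ≡ 43. Hence n ≡ 666671 + 3736625·43 = 161341546 (mod 384872375).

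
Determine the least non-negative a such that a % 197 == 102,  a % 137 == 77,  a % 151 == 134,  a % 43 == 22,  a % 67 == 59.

From a ≡ 102 (mod 197) write a = 102 + 197t. Substituting into a ≡ 77 (mod 137) gives 197t ≡ 112 (mod 137), and since 60⁻¹ ≡ 16 (mod 137), t ≡ 11. Hence a ≡ 102 + 197·11 = 2269 (mod 26989).
From a ≡ 2269 (mod 26989) write a = 2269 + 26989t. Substituting into a ≡ 134 (mod 151) gives 26989t ≡ 130 (mod 151), and since 111⁻¹ ≡ 117 (mod 151), t ≡ 110. Hence a ≡ 2269 + 26989·110 = 2971059 (mod 4075339).
From a ≡ 2971059 (mod 4075339) write a = 2971059 + 4075339t. Substituting into a ≡ 22 (mod 43) gives 4075339t ≡ 5 (mod 43), and since 14⁻¹ ≡ 40 (mod 43), t ≡ 28. Hence a ≡ 2971059 + 4075339·28 = 117080551 (mod 175239577).
From a ≡ 117080551 (mod 175239577) write a = 117080551 + 175239577t. Substituting into a ≡ 59 (mod 67) gives 175239577t ≡ 65 (mod 67), and since 5⁻¹ ≡ 27 (mod 67), t ≡ 13. Hence a ≡ 117080551 + 175239577·13 = 2395195052 (mod 11741051659).

2395195052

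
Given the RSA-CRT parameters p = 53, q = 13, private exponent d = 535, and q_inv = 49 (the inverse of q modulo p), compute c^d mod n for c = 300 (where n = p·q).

d_p = d mod (p−1) = 535 mod 52 = 15; d_q = d mod (q−1) = 7.
m₁ = c^(d_p) mod p: c ≡ 35 (mod 53), and 35^15 mod 53 = 21.
m₂ = c^(d_q) mod q: c ≡ 1 (mod 13), and 1^7 mod 13 = 1.
h = q_inv·(m₁ − m₂) mod p = 49·(21 − 1) mod 53 = 26.
m = m₂ + h·q = 1 + 26·13 = 339.

339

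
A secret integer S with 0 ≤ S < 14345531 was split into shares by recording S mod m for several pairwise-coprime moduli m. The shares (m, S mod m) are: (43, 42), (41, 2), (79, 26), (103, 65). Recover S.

3200790

The moduli are pairwise coprime; N = 43·41·79·103 = 14345531.
N/43 = 333617; 333617 ≡ 23 (mod 43); 23·15 ≡ 1, so inverse 15.
N/41 = 349891; 349891 ≡ 38 (mod 41); 38·27 ≡ 1, so inverse 27.
N/79 = 181589; 181589 ≡ 47 (mod 79); 47·37 ≡ 1, so inverse 37.
N/103 = 139277; 139277 ≡ 21 (mod 103); 21·54 ≡ 1, so inverse 54.
S ≡ 42·333617·15 + 2·349891·27 + 26·181589·37 + 65·139277·54 = 892623712.
892623712 mod 14345531 = 3200790.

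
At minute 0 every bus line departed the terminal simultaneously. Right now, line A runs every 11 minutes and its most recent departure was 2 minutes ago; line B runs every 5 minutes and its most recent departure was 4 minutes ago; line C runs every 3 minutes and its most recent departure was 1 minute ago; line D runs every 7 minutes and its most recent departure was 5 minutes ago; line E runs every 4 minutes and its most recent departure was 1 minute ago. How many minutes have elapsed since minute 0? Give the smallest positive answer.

1069

From t ≡ 2 (mod 11) write t = 2 + 11s. Substituting into t ≡ 4 (mod 5) gives 11s ≡ 2 (mod 5), and since 1⁻¹ ≡ 1 (mod 5), s ≡ 2. Hence t ≡ 2 + 11·2 = 24 (mod 55).
From t ≡ 24 (mod 55) write t = 24 + 55s. Substituting into t ≡ 1 (mod 3) gives 55s ≡ 1 (mod 3), and since 1⁻¹ ≡ 1 (mod 3), s ≡ 1. Hence t ≡ 24 + 55·1 = 79 (mod 165).
From t ≡ 79 (mod 165) write t = 79 + 165s. Substituting into t ≡ 5 (mod 7) gives 165s ≡ 3 (mod 7), and since 4⁻¹ ≡ 2 (mod 7), s ≡ 6. Hence t ≡ 79 + 165·6 = 1069 (mod 1155).
From t ≡ 1069 (mod 1155) write t = 1069 + 1155s. Substituting into t ≡ 1 (mod 4) gives 1155s ≡ 0 (mod 4), and since 3⁻¹ ≡ 3 (mod 4), s ≡ 0. Hence t ≡ 1069 + 1155·0 = 1069 (mod 4620).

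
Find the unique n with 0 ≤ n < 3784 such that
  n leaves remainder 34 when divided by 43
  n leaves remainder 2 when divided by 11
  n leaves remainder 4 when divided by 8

2356

The moduli are pairwise coprime; M = 43·11·8 = 3784.
M/43 = 88; 88 ≡ 2 (mod 43); 2·22 ≡ 1, so inverse 22.
M/11 = 344; 344 ≡ 3 (mod 11); 3·4 ≡ 1, so inverse 4.
M/8 = 473; 473 ≡ 1 (mod 8), inverse 1.
n ≡ 34·88·22 + 2·344·4 + 4·473·1 = 70468.
70468 mod 3784 = 2356.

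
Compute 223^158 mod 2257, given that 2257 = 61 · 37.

Mod 61: 223 ≡ 40; by Fermat, exponent reduces to 158 mod 60 = 38; 40^38 ≡ 14 (mod 61).
Mod 37: 223 ≡ 1; by Fermat, exponent reduces to 158 mod 36 = 14; 1^14 ≡ 1 (mod 37).
Combine by CRT: x ≡ 14 (mod 61), x ≡ 1 (mod 37) ⇒ x ≡ 75 (mod 2257).

75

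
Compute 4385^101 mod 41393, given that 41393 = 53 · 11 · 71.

40311

Mod 53: 4385 ≡ 39; by Fermat, exponent reduces to 101 mod 52 = 49; 39^49 ≡ 31 (mod 53).
Mod 11: 4385 ≡ 7; by Fermat, exponent reduces to 101 mod 10 = 1; 7^1 ≡ 7 (mod 11).
Mod 71: 4385 ≡ 54; by Fermat, exponent reduces to 101 mod 70 = 31; 54^31 ≡ 54 (mod 71).
Combine by CRT: x ≡ 31 (mod 53), x ≡ 7 (mod 11), x ≡ 54 (mod 71) ⇒ x ≡ 40311 (mod 41393).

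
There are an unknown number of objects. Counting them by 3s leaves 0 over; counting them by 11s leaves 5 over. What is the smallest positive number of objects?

27

Combine the congruences pairwise.
From N ≡ 0 (mod 3) write N = 0 + 3t. Substituting into N ≡ 5 (mod 11) gives 3t ≡ 5 (mod 11), and since 3⁻¹ ≡ 4 (mod 11), t ≡ 9. Hence N ≡ 0 + 3·9 = 27 (mod 33).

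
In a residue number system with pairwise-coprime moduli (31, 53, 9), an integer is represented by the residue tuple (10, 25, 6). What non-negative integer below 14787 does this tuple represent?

7233

From x ≡ 10 (mod 31) write x = 10 + 31t. Substituting into x ≡ 25 (mod 53) gives 31t ≡ 15 (mod 53), and since 31⁻¹ ≡ 12 (mod 53), t ≡ 21. Hence x ≡ 10 + 31·21 = 661 (mod 1643).
From x ≡ 661 (mod 1643) write x = 661 + 1643t. Substituting into x ≡ 6 (mod 9) gives 1643t ≡ 2 (mod 9), and since 5⁻¹ ≡ 2 (mod 9), t ≡ 4. Hence x ≡ 661 + 1643·4 = 7233 (mod 14787).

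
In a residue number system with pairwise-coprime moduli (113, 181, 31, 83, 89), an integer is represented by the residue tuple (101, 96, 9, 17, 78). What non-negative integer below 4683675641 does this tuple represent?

280231174

The moduli are pairwise coprime; N = 113·181·31·83·89 = 4683675641.
N/113 = 41448457; 41448457 ≡ 57 (mod 113); 57·2 ≡ 1, so inverse 2.
N/181 = 25876661; 25876661 ≡ 177 (mod 181); 177·45 ≡ 1, so inverse 45.
N/31 = 151086311; 151086311 ≡ 30 (mod 31); 30·30 ≡ 1, so inverse 30.
N/83 = 56429827; 56429827 ≡ 36 (mod 83); 36·30 ≡ 1, so inverse 30.
N/89 = 52625569; 52625569 ≡ 47 (mod 89); 47·36 ≡ 1, so inverse 36.
x ≡ 101·41448457·2 + 96·25876661·45 + 9·151086311·30 + 17·56429827·30 + 78·52625569·36 = 337504877326.
337504877326 mod 4683675641 = 280231174.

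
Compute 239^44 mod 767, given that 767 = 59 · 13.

638

Mod 59: 239 ≡ 3; 3^44 ≡ 48 (mod 59).
Mod 13: 239 ≡ 5; by Fermat, exponent reduces to 44 mod 12 = 8; 5^8 ≡ 1 (mod 13).
Combine by CRT: x ≡ 48 (mod 59), x ≡ 1 (mod 13) ⇒ x ≡ 638 (mod 767).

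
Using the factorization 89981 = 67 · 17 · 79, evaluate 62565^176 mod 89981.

46326

Mod 67: 62565 ≡ 54; by Fermat, exponent reduces to 176 mod 66 = 44; 54^44 ≡ 29 (mod 67).
Mod 17: 62565 ≡ 5; since 16 | 176, by Fermat 5^176 ≡ 1 (mod 17).
Mod 79: 62565 ≡ 76; by Fermat, exponent reduces to 176 mod 78 = 20; 76^20 ≡ 32 (mod 79).
Combine by CRT: x ≡ 29 (mod 67), x ≡ 1 (mod 17), x ≡ 32 (mod 79) ⇒ x ≡ 46326 (mod 89981).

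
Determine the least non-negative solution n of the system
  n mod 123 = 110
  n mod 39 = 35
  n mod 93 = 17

15362

gcd(123, 39) = 3 and 3 | (35 − 110), so the pair is consistent; merging gives n ≡ 971 (mod 1599), where 1599 = lcm(123, 39).
gcd(1599, 93) = 3 and 3 | (17 − 971), so the pair is consistent; merging gives n ≡ 15362 (mod 49569), where 49569 = lcm(1599, 93).
The solution is unique modulo lcm(123, 39, 93) = 49569.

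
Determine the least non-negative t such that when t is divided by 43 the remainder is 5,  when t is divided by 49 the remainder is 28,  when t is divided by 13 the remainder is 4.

The moduli are pairwise coprime; N = 43·49·13 = 27391.
N/43 = 637; 637 ≡ 35 (mod 43); 35·16 ≡ 1, so inverse 16.
N/49 = 559; 559 ≡ 20 (mod 49); 20·27 ≡ 1, so inverse 27.
N/13 = 2107; 2107 ≡ 1 (mod 13), inverse 1.
t ≡ 5·637·16 + 28·559·27 + 4·2107·1 = 481992.
481992 mod 27391 = 16345.

16345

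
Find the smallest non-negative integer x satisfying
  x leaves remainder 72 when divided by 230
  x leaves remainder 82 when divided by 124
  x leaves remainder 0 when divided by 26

49062

gcd(230, 124) = 2 and 2 | (82 − 72), so the pair is consistent; merging gives x ≡ 6282 (mod 14260), where 14260 = lcm(230, 124).
gcd(14260, 26) = 2 and 2 | (0 − 6282), so the pair is consistent; merging gives x ≡ 49062 (mod 185380), where 185380 = lcm(14260, 26).
The solution is unique modulo lcm(230, 124, 26) = 185380.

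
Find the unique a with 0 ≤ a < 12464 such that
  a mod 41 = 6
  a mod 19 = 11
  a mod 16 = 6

6566

The moduli are pairwise coprime; N = 41·19·16 = 12464.
N/41 = 304; 304 ≡ 17 (mod 41); 17·29 ≡ 1, so inverse 29.
N/19 = 656; 656 ≡ 10 (mod 19); 10·2 ≡ 1, so inverse 2.
N/16 = 779; 779 ≡ 11 (mod 16); 11·3 ≡ 1, so inverse 3.
a ≡ 6·304·29 + 11·656·2 + 6·779·3 = 81350.
81350 mod 12464 = 6566.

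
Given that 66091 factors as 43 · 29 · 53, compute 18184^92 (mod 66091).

Mod 43: 18184 ≡ 38; by Fermat, exponent reduces to 92 mod 42 = 8; 38^8 ≡ 13 (mod 43).
Mod 29: 18184 ≡ 1; by Fermat, exponent reduces to 92 mod 28 = 8; 1^8 ≡ 1 (mod 29).
Mod 53: 18184 ≡ 5; by Fermat, exponent reduces to 92 mod 52 = 40; 5^40 ≡ 44 (mod 53).
Combine by CRT: x ≡ 13 (mod 43), x ≡ 1 (mod 29), x ≡ 44 (mod 53) ⇒ x ≡ 6033 (mod 66091).

6033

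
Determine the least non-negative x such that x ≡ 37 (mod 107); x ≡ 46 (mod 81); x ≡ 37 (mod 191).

Combine the congruences pairwise.
From x ≡ 37 (mod 107) write x = 37 + 107t. Substituting into x ≡ 46 (mod 81) gives 107t ≡ 9 (mod 81), and since 26⁻¹ ≡ 53 (mod 81), t ≡ 72. Hence x ≡ 37 + 107·72 = 7741 (mod 8667).
From x ≡ 7741 (mod 8667) write x = 7741 + 8667t. Substituting into x ≡ 37 (mod 191) gives 8667t ≡ 127 (mod 191), and since 72⁻¹ ≡ 130 (mod 191), t ≡ 84. Hence x ≡ 7741 + 8667·84 = 735769 (mod 1655397).

735769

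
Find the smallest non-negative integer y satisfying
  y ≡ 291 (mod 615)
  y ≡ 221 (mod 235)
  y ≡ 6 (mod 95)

350841

Combine the congruences pairwise.
gcd(615, 235) = 5 and 5 | (221 − 291), so the pair is consistent; merging gives y ≡ 3981 (mod 28905), where 28905 = lcm(615, 235).
gcd(28905, 95) = 5 and 5 | (6 − 3981), so the pair is consistent; merging gives y ≡ 350841 (mod 549195), where 549195 = lcm(28905, 95).
The solution is unique modulo lcm(615, 235, 95) = 549195.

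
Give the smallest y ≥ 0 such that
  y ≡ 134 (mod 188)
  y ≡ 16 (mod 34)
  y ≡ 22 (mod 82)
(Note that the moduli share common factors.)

86614

Combine the congruences pairwise.
gcd(188, 34) = 2 and 2 | (16 − 134), so the pair is consistent; merging gives y ≡ 322 (mod 3196), where 3196 = lcm(188, 34).
gcd(3196, 82) = 2 and 2 | (22 − 322), so the pair is consistent; merging gives y ≡ 86614 (mod 131036), where 131036 = lcm(3196, 82).
The solution is unique modulo lcm(188, 34, 82) = 131036.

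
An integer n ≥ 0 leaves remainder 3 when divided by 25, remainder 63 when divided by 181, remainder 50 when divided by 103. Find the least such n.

From n ≡ 3 (mod 25) write n = 3 + 25t. Substituting into n ≡ 63 (mod 181) gives 25t ≡ 60 (mod 181), and since 25⁻¹ ≡ 29 (mod 181), t ≡ 111. Hence n ≡ 3 + 25·111 = 2778 (mod 4525).
From n ≡ 2778 (mod 4525) write n = 2778 + 4525t. Substituting into n ≡ 50 (mod 103) gives 4525t ≡ 53 (mod 103), and since 96⁻¹ ≡ 44 (mod 103), t ≡ 66. Hence n ≡ 2778 + 4525·66 = 301428 (mod 466075).

301428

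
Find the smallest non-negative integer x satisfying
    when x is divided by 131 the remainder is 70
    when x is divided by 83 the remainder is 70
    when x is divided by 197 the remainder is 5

From x ≡ 70 (mod 131) write x = 70 + 131t. Substituting into x ≡ 70 (mod 83) gives 131t ≡ 0 (mod 83), and since 48⁻¹ ≡ 64 (mod 83), t ≡ 0. Hence x ≡ 70 + 131·0 = 70 (mod 10873).
From x ≡ 70 (mod 10873) write x = 70 + 10873t. Substituting into x ≡ 5 (mod 197) gives 10873t ≡ 132 (mod 197), and since 38⁻¹ ≡ 140 (mod 197), t ≡ 159. Hence x ≡ 70 + 10873·159 = 1728877 (mod 2141981).

1728877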